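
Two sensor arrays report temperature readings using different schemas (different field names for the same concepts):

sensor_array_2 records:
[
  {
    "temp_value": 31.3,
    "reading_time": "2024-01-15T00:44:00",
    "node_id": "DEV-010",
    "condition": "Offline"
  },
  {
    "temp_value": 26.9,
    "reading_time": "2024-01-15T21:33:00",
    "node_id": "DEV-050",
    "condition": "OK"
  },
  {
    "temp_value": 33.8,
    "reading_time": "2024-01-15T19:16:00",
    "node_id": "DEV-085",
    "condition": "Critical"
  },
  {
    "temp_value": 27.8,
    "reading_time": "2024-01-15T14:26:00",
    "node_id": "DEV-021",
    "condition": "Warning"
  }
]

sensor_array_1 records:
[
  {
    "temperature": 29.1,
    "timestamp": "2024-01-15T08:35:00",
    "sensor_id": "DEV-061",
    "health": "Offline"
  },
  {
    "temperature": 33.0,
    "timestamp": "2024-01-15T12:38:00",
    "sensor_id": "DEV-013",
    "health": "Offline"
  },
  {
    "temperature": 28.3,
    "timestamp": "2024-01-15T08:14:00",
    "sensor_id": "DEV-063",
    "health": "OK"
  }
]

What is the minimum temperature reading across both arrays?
26.9

Schema mapping: "temp_value" (sensor_array_2) = "temperature" (sensor_array_1) = temperature reading

Minimum in sensor_array_2: 26.9
Minimum in sensor_array_1: 28.3

Overall minimum: min(26.9, 28.3) = 26.9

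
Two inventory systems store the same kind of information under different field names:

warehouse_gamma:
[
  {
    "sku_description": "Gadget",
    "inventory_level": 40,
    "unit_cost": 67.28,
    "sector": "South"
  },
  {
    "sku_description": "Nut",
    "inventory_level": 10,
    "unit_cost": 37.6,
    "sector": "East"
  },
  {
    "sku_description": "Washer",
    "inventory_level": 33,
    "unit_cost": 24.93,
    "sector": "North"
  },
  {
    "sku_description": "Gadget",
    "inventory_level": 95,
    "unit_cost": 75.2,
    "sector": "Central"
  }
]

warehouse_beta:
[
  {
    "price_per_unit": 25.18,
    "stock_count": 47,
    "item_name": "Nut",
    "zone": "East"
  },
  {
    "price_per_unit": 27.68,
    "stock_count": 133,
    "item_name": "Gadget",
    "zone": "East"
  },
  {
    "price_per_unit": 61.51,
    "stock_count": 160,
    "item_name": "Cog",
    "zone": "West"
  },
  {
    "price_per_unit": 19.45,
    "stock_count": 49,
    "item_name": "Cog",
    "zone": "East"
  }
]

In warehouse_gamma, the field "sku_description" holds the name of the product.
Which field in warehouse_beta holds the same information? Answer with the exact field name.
item_name

In warehouse_gamma, "sku_description" holds the name of the product.
The fields in warehouse_beta are: "price_per_unit", "stock_count", "item_name", "zone".
"item_name" is the match: the name refers to the same concept and its values are product-name strings (e.g. 'Cog', 'Gadget').
The other fields ("price_per_unit", "stock_count", "zone") hold different kinds of data.

So "sku_description" in warehouse_gamma corresponds to "item_name" in warehouse_beta.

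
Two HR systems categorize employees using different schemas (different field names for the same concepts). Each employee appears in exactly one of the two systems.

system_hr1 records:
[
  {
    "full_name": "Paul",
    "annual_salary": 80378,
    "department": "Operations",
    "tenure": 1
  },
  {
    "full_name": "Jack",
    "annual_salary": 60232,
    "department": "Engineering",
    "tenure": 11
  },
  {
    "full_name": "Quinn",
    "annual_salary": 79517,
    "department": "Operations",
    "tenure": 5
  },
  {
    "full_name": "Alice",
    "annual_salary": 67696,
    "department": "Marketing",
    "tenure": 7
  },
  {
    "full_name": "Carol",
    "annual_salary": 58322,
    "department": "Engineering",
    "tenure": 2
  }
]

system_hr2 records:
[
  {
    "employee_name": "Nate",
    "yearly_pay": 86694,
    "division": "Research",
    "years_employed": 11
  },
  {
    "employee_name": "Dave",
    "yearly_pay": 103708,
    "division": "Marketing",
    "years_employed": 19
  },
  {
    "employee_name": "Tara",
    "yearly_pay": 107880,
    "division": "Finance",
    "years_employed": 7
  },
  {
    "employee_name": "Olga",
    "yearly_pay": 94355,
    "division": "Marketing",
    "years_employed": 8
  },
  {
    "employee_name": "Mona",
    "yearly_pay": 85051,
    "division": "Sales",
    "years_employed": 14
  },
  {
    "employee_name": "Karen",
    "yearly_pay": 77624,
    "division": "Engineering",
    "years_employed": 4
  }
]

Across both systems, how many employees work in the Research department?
1

Schema mapping: "department" (system_hr1) = "division" (system_hr2) = department

Research employees in system_hr1: 0
Research employees in system_hr2: 1

Total in Research: 0 + 1 = 1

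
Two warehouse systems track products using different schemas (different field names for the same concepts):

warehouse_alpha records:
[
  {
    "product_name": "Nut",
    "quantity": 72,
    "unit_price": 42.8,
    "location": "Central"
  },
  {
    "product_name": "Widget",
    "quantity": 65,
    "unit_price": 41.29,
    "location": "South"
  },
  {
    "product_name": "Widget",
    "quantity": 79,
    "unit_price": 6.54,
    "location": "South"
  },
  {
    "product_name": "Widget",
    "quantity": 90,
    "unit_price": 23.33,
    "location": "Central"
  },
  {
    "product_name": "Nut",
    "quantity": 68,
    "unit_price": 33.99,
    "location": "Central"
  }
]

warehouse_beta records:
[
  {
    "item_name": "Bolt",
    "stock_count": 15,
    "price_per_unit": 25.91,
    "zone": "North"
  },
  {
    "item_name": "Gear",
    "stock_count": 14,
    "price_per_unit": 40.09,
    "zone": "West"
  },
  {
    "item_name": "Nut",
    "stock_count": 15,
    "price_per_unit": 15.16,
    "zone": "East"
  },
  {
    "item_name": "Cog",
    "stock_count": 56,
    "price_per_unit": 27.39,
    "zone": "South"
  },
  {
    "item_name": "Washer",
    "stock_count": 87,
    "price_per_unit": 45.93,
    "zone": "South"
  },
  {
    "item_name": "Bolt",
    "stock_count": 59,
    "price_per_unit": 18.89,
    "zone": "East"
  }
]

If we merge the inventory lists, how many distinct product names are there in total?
6

Schema mapping: "product_name" (warehouse_alpha) = "item_name" (warehouse_beta) = product name

Products in warehouse_alpha: ['Nut', 'Widget']
Products in warehouse_beta: ['Bolt', 'Cog', 'Gear', 'Nut', 'Washer']

Union (unique products): ['Bolt', 'Cog', 'Gear', 'Nut', 'Washer', 'Widget']
Count: 6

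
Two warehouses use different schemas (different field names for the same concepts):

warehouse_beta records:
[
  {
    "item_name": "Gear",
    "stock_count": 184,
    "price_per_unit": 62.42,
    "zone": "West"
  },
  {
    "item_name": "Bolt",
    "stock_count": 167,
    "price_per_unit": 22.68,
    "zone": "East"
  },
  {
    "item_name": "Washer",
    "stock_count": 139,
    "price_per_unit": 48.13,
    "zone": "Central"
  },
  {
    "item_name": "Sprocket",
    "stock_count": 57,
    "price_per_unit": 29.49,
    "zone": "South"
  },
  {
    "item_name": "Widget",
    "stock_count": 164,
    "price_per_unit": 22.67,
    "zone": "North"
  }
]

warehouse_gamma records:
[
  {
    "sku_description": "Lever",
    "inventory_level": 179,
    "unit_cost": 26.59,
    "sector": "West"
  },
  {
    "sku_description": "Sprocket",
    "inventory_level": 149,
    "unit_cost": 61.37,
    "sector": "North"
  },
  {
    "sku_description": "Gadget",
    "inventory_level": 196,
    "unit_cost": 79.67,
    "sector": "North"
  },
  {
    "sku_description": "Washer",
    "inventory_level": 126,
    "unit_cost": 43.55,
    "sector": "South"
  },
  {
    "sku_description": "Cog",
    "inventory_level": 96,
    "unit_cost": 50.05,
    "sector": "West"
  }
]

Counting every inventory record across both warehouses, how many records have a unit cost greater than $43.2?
6

Schema mapping: "price_per_unit" (warehouse_beta) = "unit_cost" (warehouse_gamma) = unit cost

Records > $43.2 in warehouse_beta: 2
Records > $43.2 in warehouse_gamma: 4

Total count: 2 + 4 = 6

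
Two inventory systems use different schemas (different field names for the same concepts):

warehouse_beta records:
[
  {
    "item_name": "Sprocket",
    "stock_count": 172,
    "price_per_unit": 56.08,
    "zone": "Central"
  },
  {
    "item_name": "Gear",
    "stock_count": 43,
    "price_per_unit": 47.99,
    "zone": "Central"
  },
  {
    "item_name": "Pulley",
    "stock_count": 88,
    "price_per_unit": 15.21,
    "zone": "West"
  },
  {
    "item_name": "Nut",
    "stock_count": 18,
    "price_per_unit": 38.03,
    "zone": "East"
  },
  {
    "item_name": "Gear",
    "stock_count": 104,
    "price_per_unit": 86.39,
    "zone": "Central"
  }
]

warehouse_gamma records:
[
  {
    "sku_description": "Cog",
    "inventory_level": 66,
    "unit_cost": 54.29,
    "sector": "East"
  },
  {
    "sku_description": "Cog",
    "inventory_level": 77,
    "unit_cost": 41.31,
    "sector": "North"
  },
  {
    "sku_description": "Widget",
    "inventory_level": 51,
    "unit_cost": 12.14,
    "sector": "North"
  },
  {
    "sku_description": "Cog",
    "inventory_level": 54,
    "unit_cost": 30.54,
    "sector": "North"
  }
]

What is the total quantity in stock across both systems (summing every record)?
673

To reconcile these schemas, identify the field holding the quantity in stock in each system:
1. In warehouse_beta it is "stock_count"
2. In warehouse_gamma it is "inventory_level"

From warehouse_beta: 172 + 43 + 88 + 18 + 104 = 425
From warehouse_gamma: 66 + 77 + 51 + 54 = 248

Total: 425 + 248 = 673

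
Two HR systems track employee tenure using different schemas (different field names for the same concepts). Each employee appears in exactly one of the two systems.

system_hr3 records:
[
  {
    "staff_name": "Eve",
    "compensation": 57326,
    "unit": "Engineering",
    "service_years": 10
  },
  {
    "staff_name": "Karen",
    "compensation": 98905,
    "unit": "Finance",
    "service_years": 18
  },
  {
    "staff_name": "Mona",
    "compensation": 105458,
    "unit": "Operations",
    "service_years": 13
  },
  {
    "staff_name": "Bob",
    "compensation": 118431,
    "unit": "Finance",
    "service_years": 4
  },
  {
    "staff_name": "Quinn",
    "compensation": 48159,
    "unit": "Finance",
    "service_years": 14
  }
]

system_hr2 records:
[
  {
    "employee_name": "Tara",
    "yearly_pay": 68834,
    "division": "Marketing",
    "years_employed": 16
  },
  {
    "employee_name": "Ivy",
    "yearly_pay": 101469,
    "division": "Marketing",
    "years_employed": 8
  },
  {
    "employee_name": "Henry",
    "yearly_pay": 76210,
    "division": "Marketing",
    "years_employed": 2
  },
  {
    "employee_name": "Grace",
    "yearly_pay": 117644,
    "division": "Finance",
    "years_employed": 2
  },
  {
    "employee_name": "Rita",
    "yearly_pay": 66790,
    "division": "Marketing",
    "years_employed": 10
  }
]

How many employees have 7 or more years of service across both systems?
7

Reconcile schemas: "service_years" (system_hr3) = "years_employed" (system_hr2) = years of service

From system_hr3: 4 employees with >= 7 years
From system_hr2: 3 employees with >= 7 years

Total: 4 + 3 = 7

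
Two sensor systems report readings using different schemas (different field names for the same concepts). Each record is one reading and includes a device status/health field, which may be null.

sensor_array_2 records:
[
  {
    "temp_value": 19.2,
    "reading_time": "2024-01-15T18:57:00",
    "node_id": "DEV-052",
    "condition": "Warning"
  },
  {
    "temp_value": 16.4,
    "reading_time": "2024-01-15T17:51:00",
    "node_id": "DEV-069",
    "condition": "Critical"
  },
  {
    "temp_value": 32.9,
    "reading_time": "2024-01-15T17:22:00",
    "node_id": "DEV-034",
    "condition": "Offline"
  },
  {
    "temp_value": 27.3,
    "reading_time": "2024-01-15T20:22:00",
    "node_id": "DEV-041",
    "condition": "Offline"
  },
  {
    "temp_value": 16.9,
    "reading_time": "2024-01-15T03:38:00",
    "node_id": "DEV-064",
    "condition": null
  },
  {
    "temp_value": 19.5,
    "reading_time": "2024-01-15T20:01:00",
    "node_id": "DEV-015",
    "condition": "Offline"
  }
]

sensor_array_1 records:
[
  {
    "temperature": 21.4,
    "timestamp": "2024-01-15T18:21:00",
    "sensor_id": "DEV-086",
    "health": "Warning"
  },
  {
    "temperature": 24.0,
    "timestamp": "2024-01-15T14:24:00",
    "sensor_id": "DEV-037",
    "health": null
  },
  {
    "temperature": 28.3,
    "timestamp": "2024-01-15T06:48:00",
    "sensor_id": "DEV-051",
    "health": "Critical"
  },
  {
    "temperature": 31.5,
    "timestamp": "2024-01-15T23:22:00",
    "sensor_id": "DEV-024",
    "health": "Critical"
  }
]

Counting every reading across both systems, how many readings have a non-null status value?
8

Schema mapping: "condition" (sensor_array_2) = "health" (sensor_array_1) = status

Non-null in sensor_array_2: 5
Non-null in sensor_array_1: 3

Total non-null: 5 + 3 = 8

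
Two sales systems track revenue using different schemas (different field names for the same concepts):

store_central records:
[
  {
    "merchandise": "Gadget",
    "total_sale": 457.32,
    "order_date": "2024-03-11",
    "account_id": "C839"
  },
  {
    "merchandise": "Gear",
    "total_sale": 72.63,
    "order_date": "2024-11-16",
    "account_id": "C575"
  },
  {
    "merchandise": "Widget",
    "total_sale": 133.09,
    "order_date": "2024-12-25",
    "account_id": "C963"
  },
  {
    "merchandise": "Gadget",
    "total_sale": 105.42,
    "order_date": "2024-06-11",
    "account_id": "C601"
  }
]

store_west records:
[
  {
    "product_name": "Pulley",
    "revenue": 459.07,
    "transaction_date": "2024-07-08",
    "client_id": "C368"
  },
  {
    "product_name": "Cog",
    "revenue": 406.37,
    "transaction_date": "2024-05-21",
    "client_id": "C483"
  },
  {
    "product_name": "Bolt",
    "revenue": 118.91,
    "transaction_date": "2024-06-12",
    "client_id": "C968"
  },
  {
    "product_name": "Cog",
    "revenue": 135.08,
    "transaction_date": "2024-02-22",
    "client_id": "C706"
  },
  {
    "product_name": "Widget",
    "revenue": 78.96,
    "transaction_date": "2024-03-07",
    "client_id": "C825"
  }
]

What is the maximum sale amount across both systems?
459.07

Reconcile: "total_sale" (store_central) = "revenue" (store_west) = sale amount

Maximum in store_central: 457.32
Maximum in store_west: 459.07

Overall maximum: max(457.32, 459.07) = 459.07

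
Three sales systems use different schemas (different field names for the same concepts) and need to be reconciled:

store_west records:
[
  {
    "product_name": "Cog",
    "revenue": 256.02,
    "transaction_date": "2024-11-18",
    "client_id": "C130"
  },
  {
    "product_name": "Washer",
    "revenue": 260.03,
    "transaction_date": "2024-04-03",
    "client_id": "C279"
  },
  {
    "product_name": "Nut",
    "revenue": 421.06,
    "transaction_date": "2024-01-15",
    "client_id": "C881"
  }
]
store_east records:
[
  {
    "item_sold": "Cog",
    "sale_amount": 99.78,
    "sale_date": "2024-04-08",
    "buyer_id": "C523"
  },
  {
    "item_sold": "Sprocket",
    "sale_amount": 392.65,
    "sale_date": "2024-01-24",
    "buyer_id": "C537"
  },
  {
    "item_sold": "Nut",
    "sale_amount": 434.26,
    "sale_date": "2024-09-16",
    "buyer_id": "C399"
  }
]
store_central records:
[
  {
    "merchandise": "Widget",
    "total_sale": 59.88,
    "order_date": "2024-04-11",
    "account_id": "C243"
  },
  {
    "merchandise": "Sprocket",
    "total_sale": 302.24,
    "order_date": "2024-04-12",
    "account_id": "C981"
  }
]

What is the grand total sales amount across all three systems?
2225.92

Schema reconciliation - all amount fields map to sale amount:

store_west (revenue): 937.11
store_east (sale_amount): 926.69
store_central (total_sale): 362.12

Grand total: 2225.92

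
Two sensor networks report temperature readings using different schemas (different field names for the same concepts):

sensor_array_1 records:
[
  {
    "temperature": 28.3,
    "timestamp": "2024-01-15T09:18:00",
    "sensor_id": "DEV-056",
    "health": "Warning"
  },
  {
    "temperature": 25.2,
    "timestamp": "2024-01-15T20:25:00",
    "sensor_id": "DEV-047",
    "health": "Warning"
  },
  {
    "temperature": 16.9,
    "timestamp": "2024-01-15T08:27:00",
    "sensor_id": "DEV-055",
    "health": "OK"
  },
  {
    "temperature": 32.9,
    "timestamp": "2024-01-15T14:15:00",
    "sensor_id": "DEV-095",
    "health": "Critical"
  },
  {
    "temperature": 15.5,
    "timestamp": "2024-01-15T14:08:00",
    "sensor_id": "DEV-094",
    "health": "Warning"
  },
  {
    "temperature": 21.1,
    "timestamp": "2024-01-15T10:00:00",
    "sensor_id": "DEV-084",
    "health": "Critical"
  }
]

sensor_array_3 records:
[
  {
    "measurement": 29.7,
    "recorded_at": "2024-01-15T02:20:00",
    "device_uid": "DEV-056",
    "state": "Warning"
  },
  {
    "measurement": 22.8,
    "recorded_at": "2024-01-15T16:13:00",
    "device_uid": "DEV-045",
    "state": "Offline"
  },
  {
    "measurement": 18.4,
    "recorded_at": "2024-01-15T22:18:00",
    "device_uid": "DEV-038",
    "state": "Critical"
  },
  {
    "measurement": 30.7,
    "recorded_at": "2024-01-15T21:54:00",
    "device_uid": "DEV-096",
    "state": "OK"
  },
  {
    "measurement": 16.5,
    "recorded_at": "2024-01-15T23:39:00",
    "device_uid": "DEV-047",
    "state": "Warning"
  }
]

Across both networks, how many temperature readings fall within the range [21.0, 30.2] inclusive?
5

Schema mapping: "temperature" (sensor_array_1) = "measurement" (sensor_array_3) = temperature

Readings in [21.0, 30.2] from sensor_array_1: 3
Readings in [21.0, 30.2] from sensor_array_3: 2

Total count: 3 + 2 = 5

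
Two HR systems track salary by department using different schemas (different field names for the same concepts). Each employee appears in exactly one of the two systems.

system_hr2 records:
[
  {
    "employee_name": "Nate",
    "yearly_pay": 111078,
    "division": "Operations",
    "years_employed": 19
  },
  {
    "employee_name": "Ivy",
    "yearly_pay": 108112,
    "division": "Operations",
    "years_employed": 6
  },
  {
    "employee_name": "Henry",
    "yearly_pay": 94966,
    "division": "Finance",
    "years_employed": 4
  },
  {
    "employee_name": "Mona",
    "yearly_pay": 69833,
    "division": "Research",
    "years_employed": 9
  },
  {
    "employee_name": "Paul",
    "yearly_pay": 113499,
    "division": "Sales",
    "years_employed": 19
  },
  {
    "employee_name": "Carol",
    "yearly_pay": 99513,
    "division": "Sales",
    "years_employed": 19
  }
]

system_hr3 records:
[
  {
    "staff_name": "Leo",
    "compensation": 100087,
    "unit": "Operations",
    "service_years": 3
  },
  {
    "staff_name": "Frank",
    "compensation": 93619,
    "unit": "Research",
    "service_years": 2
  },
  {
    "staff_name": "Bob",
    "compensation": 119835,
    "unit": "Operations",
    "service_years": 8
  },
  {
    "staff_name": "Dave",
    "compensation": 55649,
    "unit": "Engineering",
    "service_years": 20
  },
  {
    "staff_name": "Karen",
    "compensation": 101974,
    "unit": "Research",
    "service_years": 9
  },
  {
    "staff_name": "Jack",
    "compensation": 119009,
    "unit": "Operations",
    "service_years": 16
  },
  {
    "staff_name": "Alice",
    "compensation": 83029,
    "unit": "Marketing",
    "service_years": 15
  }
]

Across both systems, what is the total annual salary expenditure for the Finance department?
94966

Schema mappings:
- "division" (system_hr2) = "unit" (system_hr3) = department
- "yearly_pay" (system_hr2) = "compensation" (system_hr3) = salary

Finance salaries from system_hr2: 94966
Finance salaries from system_hr3: 0

Total: 94966 + 0 = 94966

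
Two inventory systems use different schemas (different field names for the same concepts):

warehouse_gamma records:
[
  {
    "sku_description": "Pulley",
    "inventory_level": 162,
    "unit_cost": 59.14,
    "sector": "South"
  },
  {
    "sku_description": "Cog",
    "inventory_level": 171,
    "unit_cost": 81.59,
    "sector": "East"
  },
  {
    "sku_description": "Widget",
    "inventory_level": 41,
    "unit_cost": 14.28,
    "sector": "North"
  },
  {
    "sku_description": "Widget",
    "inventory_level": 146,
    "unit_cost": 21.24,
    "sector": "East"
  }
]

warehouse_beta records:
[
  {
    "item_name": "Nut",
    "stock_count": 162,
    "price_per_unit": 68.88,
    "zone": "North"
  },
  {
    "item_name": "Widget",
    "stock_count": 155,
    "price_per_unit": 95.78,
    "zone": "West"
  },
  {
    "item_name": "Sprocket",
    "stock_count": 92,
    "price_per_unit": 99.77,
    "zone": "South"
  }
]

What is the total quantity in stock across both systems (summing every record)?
929

To reconcile these schemas, identify the field holding the quantity in stock in each system:
1. In warehouse_gamma it is "inventory_level"
2. In warehouse_beta it is "stock_count"

From warehouse_gamma: 162 + 171 + 41 + 146 = 520
From warehouse_beta: 162 + 155 + 92 = 409

Total: 520 + 409 = 929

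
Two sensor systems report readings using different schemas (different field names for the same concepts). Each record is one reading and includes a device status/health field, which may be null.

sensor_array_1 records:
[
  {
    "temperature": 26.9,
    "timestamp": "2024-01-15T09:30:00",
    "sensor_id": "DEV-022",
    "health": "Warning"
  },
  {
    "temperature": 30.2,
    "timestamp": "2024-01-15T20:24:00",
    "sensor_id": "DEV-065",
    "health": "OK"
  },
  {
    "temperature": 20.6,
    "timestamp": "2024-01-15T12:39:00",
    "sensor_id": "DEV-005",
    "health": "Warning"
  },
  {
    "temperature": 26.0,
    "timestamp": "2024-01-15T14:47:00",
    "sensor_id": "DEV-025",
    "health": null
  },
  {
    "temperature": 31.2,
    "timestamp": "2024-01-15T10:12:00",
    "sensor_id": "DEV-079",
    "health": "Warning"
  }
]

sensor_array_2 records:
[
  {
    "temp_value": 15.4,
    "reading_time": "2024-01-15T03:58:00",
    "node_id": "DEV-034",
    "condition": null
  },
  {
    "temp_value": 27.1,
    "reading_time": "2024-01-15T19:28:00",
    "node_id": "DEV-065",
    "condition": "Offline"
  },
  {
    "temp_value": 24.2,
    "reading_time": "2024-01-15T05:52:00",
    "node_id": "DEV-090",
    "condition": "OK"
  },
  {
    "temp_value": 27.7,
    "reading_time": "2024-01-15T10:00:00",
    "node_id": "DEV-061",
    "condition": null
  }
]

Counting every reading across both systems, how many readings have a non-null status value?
6

Schema mapping: "health" (sensor_array_1) = "condition" (sensor_array_2) = status

Non-null in sensor_array_1: 4
Non-null in sensor_array_2: 2

Total non-null: 4 + 2 = 6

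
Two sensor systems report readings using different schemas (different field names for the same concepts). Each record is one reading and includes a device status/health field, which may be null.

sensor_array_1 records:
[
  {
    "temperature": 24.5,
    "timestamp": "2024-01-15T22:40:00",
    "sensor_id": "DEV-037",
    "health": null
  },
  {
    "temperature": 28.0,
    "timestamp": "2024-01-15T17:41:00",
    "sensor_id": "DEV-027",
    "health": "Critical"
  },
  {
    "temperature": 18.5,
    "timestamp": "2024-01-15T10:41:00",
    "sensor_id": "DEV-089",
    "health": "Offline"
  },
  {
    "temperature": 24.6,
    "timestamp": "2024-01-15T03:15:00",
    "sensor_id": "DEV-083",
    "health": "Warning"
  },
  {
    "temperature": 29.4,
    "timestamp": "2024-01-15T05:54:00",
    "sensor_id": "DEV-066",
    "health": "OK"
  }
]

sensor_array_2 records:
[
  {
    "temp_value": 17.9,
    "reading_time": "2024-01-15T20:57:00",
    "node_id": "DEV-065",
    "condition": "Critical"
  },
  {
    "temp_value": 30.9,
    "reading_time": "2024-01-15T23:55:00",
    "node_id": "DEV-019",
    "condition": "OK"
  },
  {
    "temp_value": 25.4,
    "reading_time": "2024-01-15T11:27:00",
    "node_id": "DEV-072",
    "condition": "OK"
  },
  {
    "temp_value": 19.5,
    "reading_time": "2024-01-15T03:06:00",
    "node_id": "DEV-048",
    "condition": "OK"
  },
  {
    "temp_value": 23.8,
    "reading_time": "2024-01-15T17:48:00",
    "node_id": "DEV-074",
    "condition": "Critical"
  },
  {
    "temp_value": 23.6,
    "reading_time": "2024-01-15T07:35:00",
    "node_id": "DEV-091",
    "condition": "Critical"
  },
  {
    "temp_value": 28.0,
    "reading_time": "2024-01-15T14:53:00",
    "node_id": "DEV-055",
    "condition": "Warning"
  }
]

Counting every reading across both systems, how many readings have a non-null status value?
11

Schema mapping: "health" (sensor_array_1) = "condition" (sensor_array_2) = status

Non-null in sensor_array_1: 4
Non-null in sensor_array_2: 7

Total non-null: 4 + 7 = 11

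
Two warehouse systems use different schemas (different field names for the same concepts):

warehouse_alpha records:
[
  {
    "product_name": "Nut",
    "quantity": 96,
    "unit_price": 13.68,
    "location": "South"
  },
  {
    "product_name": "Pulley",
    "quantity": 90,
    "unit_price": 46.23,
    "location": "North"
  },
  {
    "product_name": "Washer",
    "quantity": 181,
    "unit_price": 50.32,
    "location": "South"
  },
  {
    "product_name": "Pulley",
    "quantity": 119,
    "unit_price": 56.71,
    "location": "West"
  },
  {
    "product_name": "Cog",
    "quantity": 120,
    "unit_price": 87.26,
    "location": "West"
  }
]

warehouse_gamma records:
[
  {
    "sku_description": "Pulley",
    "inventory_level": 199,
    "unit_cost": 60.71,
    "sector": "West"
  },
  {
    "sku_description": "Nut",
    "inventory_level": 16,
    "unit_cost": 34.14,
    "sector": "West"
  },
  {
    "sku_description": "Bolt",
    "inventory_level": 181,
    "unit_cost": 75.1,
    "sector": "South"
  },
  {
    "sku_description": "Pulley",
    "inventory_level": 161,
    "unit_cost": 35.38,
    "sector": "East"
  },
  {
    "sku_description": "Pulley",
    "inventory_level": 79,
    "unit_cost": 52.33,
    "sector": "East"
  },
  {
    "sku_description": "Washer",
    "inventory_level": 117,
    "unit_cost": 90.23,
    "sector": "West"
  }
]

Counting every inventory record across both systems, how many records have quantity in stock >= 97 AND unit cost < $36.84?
1

Schema mappings:
- "quantity" (warehouse_alpha) = "inventory_level" (warehouse_gamma) = quantity
- "unit_price" (warehouse_alpha) = "unit_cost" (warehouse_gamma) = unit cost

Records meeting both conditions in warehouse_alpha: 0
Records meeting both conditions in warehouse_gamma: 1

Total: 0 + 1 = 1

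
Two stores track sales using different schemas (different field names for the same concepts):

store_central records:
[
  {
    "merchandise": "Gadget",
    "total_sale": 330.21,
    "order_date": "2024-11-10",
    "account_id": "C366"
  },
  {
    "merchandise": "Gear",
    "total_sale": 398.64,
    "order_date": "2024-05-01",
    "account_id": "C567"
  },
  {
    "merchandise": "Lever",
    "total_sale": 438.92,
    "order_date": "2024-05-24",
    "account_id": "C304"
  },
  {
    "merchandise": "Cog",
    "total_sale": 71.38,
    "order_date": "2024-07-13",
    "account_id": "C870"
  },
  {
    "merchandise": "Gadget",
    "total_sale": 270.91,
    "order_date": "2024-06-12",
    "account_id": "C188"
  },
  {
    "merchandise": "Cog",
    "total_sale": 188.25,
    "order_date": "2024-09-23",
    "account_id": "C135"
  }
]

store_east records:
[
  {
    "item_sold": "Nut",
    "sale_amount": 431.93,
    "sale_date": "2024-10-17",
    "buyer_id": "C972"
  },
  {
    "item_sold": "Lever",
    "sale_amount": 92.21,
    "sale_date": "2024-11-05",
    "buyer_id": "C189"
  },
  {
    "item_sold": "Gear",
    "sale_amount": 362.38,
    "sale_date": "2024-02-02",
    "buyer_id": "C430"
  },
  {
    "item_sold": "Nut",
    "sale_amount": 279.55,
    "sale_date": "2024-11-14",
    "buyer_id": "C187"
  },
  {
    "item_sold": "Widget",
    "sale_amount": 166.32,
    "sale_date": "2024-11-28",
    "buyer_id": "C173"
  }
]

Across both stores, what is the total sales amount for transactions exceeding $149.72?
2867.11

Schema mapping: "total_sale" (store_central) = "sale_amount" (store_east) = sale amount

Sum of sales > $149.72 in store_central: 1626.93
Sum of sales > $149.72 in store_east: 1240.18

Total: 1626.93 + 1240.18 = 2867.11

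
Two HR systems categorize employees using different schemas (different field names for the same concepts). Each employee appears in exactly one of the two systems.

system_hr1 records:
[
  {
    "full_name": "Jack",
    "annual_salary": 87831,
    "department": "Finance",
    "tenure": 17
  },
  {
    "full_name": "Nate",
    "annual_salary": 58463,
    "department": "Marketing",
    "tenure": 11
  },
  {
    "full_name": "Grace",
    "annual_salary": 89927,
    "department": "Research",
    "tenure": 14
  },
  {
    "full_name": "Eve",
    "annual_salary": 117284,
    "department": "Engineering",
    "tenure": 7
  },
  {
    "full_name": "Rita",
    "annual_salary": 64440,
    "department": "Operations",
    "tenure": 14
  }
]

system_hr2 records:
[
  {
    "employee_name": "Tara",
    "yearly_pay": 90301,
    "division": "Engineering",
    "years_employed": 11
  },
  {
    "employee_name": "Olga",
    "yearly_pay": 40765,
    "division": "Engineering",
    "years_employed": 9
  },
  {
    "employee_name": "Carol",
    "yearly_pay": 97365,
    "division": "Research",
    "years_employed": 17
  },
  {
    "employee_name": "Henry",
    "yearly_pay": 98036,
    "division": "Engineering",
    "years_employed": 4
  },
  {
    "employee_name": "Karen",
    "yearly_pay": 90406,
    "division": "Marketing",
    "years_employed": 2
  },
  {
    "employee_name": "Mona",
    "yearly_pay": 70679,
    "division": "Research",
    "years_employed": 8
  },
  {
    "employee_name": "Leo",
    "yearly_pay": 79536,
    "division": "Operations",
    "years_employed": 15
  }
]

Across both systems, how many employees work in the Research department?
3

Schema mapping: "department" (system_hr1) = "division" (system_hr2) = department

Research employees in system_hr1: 1
Research employees in system_hr2: 2

Total in Research: 1 + 2 = 3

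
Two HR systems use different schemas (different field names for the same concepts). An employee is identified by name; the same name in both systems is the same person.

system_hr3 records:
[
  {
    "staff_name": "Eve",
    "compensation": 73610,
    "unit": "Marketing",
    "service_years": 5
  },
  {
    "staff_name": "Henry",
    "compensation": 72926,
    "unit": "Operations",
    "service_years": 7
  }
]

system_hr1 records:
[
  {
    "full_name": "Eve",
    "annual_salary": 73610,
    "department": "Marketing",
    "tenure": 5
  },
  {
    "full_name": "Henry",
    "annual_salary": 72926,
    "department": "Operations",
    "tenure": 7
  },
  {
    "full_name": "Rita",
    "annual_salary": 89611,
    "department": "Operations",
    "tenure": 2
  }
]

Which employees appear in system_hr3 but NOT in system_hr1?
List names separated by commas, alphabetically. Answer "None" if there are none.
None

Schema mapping: "staff_name" (system_hr3) = "full_name" (system_hr1) = employee name

Names in system_hr3: ['Eve', 'Henry']
Names in system_hr1: ['Eve', 'Henry', 'Rita']

In system_hr3 but not system_hr1: None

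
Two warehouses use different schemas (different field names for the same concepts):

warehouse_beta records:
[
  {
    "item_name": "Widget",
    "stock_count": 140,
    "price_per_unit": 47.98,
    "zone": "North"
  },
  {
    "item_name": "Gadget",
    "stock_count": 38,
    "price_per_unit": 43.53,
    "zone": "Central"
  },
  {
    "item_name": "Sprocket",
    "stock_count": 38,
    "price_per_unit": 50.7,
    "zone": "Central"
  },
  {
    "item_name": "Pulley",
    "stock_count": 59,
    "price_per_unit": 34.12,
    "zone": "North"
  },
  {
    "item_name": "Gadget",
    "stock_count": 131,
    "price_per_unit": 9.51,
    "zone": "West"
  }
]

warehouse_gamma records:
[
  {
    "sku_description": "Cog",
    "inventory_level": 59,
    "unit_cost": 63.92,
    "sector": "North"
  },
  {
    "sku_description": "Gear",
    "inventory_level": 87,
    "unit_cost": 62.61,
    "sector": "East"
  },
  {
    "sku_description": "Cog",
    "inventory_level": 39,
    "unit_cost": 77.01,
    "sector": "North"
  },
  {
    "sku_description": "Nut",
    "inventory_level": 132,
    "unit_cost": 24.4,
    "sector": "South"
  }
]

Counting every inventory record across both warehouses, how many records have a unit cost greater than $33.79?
7

Schema mapping: "price_per_unit" (warehouse_beta) = "unit_cost" (warehouse_gamma) = unit cost

Records > $33.79 in warehouse_beta: 4
Records > $33.79 in warehouse_gamma: 3

Total count: 4 + 3 = 7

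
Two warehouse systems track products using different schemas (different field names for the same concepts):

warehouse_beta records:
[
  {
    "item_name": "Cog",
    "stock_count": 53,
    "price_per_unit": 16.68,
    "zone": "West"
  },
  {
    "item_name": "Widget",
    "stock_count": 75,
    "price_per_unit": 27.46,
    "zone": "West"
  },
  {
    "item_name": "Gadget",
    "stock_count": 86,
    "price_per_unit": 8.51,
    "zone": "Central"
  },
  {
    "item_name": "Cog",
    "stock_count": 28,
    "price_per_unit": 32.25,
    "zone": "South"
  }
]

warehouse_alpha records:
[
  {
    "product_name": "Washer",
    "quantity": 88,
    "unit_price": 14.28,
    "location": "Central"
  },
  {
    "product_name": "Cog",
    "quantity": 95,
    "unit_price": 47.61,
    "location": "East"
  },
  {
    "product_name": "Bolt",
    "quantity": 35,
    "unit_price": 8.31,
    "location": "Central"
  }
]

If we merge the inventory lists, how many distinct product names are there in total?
5

Schema mapping: "item_name" (warehouse_beta) = "product_name" (warehouse_alpha) = product name

Products in warehouse_beta: ['Cog', 'Gadget', 'Widget']
Products in warehouse_alpha: ['Bolt', 'Cog', 'Washer']

Union (unique products): ['Bolt', 'Cog', 'Gadget', 'Washer', 'Widget']
Count: 5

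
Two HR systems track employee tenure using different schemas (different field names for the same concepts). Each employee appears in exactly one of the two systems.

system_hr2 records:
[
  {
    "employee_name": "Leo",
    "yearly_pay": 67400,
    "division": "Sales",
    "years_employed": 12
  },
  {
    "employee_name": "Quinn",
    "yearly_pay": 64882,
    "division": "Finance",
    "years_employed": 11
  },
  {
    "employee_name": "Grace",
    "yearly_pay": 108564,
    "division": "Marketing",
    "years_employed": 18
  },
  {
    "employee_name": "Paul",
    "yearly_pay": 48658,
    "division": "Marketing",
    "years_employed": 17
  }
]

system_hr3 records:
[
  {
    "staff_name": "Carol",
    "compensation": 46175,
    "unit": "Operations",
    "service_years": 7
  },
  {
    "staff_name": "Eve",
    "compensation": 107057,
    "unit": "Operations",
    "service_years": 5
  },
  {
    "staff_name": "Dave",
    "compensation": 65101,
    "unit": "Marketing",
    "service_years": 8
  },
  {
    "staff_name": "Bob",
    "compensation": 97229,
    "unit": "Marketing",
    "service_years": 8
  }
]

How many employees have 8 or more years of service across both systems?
6

Reconcile schemas: "years_employed" (system_hr2) = "service_years" (system_hr3) = years of service

From system_hr2: 4 employees with >= 8 years
From system_hr3: 2 employees with >= 8 years

Total: 4 + 2 = 6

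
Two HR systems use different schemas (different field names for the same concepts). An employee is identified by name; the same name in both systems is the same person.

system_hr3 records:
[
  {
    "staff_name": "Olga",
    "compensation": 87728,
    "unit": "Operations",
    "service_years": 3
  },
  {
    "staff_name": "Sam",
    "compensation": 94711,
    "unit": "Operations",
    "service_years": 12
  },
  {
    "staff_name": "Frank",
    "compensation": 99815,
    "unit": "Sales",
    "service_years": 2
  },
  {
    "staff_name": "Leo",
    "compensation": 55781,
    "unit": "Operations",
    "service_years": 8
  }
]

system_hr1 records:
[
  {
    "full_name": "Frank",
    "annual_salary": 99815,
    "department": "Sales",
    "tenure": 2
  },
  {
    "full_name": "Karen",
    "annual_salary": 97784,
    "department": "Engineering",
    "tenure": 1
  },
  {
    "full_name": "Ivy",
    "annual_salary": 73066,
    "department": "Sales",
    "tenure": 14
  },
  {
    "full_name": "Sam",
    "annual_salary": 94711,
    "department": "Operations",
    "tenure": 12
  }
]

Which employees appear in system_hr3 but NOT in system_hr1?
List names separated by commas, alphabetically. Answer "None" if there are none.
Leo, Olga

Schema mapping: "staff_name" (system_hr3) = "full_name" (system_hr1) = employee name

Names in system_hr3: ['Frank', 'Leo', 'Olga', 'Sam']
Names in system_hr1: ['Frank', 'Ivy', 'Karen', 'Sam']

In system_hr3 but not system_hr1: ['Leo', 'Olga']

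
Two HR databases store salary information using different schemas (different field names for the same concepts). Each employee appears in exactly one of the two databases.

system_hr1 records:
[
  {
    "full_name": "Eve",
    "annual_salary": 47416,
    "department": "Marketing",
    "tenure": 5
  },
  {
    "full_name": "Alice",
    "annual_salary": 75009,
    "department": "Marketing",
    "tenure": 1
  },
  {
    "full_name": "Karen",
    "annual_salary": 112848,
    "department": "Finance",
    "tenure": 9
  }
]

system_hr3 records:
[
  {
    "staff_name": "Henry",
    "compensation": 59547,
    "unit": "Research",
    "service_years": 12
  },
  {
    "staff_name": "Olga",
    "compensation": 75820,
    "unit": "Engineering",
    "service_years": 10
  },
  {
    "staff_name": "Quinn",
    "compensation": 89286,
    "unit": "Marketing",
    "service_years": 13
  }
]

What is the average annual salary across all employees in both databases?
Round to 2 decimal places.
76654.33

Schema mapping: "annual_salary" (system_hr1) = "compensation" (system_hr3) = annual salary

All salaries: [47416, 75009, 112848, 59547, 75820, 89286]
Sum: 459926
Count: 6
Average: 459926 / 6 = 76654.33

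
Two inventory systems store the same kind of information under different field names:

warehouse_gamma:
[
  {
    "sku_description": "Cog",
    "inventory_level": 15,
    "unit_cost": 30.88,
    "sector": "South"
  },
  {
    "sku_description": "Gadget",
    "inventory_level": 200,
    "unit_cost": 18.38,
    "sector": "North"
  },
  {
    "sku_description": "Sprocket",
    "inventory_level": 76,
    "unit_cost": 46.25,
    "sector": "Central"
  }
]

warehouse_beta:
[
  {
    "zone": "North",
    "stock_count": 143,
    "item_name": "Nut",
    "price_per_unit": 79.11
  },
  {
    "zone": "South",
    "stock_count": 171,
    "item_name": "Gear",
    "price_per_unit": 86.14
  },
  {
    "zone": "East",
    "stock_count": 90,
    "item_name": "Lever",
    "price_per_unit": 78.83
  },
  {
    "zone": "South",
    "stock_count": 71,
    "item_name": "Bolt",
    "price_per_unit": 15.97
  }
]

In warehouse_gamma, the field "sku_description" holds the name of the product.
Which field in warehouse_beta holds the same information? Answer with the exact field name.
item_name

In warehouse_gamma, "sku_description" holds the name of the product.
The fields in warehouse_beta are: "zone", "stock_count", "item_name", "price_per_unit".
"item_name" is the match: the name refers to the same concept and its values are product-name strings (e.g. 'Bolt', 'Gear').
The other fields ("zone", "stock_count", "price_per_unit") hold different kinds of data.

So "sku_description" in warehouse_gamma corresponds to "item_name" in warehouse_beta.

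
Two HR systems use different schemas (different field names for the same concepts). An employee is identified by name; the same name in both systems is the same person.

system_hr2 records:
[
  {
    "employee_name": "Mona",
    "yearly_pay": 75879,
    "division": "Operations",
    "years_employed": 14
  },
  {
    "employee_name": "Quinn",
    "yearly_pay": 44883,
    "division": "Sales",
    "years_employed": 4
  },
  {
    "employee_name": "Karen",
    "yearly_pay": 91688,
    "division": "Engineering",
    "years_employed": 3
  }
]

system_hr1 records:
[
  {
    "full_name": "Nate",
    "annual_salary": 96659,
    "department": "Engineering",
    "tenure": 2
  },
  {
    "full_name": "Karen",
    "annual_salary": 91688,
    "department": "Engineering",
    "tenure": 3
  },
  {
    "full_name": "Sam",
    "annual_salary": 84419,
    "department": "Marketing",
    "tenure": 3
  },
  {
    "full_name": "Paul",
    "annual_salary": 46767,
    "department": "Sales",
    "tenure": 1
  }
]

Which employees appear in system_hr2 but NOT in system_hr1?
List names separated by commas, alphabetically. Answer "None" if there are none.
Mona, Quinn

Schema mapping: "employee_name" (system_hr2) = "full_name" (system_hr1) = employee name

Names in system_hr2: ['Karen', 'Mona', 'Quinn']
Names in system_hr1: ['Karen', 'Nate', 'Paul', 'Sam']

In system_hr2 but not system_hr1: ['Mona', 'Quinn']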